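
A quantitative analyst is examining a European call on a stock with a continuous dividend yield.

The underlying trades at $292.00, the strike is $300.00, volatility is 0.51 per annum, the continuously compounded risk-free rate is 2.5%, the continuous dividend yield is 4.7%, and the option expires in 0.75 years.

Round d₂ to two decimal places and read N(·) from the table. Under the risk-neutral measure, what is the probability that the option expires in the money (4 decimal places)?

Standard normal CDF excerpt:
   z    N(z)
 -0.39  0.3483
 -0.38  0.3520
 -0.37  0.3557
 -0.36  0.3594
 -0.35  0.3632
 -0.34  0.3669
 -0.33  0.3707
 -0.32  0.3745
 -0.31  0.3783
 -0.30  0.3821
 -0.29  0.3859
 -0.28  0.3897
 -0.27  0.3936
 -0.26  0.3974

σ√T = 0.51 × 0.8660 = 0.4417
d₁ = [ln(292/300) + (0.025 − 0.047 + 0.51²/2)·0.75] / 0.4417 = [-0.0270 + 0.0810] / 0.4417 = 0.1223 → 0.12
d₂ = d₁ − σ√T = 0.1223 − 0.4417 = -0.3194 → -0.32
Pr(exercise) under Q = N(d₂) = 0.3745

0.3745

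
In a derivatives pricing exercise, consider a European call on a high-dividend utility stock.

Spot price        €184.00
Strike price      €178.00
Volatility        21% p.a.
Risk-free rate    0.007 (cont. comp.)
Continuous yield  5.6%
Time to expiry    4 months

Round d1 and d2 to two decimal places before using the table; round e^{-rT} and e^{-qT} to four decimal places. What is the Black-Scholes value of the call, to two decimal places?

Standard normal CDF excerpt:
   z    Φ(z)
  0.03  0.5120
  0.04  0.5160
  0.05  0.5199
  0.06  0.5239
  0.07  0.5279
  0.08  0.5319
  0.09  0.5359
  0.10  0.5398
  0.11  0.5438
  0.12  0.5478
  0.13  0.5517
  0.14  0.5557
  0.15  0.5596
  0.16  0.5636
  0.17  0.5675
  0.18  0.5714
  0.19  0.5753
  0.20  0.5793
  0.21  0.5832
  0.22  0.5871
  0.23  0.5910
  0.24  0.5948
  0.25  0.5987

T = 0.3333;  σ√T = 0.1212
d₁ = [ln(184/178) + (0.007 − 0.056 + 0.21²/2)·0.3333] / 0.1212 = [0.0332 − 0.0090] / 0.1212 = 0.1993 ⇒ 0.20
d₂ = d₁ − σ√T = 0.1993 − 0.1212 = 0.0781 ⇒ 0.08
e^(−qT) = e^(−0.056·0.3333) = 0.9815;  e^(−rT) = e^(−0.007·0.3333) = 0.9977
N(d₁) = N(0.20) = 0.5793;  N(d₂) = N(0.08) = 0.5319
C = 184·0.9815·0.5793 − 178·0.9977·0.5319 = 104.6193 − 94.4604 = 10.1588

€10.16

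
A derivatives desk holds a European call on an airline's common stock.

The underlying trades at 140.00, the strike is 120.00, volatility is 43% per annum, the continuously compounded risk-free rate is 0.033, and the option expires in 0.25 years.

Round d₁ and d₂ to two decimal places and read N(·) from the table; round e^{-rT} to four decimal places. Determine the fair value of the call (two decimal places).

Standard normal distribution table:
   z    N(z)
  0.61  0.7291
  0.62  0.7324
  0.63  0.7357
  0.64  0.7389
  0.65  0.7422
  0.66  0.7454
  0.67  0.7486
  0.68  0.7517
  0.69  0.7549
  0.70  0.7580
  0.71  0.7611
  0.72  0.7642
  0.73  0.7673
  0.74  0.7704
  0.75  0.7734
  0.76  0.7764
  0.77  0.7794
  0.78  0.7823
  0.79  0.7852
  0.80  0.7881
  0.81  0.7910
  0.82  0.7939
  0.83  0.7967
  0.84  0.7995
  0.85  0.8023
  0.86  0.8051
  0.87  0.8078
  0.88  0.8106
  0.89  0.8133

σ√T = 0.43 × 0.5000 = 0.2150
d₁ = [ln(140/120) + (0.033 + 0.43²/2)·0.25] / 0.2150 = [0.1542 + 0.0314] / 0.2150 = 0.8629 ≈ 0.86
d₂ = d₁ − σ√T = 0.8629 − 0.2150 = 0.6479 ≈ 0.65
exp(−rT) = exp(−0.033·0.25) = 0.9918
N(d₁) = N(0.86) = 0.8051;  N(d₂) = N(0.65) = 0.7422
C = 140·0.8051 − 120·0.9918·0.7422 = 112.7140 − 88.3337 = 24.3803

24.38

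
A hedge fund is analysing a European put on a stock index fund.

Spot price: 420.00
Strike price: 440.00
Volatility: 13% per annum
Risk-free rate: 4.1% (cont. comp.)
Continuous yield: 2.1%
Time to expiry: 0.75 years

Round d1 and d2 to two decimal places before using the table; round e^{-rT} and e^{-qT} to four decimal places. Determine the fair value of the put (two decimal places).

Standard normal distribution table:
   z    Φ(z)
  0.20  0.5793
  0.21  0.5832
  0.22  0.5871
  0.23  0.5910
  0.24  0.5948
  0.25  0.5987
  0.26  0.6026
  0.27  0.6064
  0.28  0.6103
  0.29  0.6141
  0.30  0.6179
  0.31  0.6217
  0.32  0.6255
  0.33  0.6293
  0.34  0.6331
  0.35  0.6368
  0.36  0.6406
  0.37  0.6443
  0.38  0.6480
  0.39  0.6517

T = 0.75;  σ√T = 0.1126
d₁ = [ln(420/440) + (0.041 − 0.021 + 0.13²/2)·0.75] / 0.1126 = [-0.0465 + 0.0213] / 0.1126 = -0.2237 → -0.22
d₂ = d₁ − σ√T = -0.2237 − 0.1126 = -0.3363 → -0.34
exp(−qT) = exp(−0.021·0.75) = 0.9844;  exp(−rT) = exp(−0.041·0.75) = 0.9697
N(−d₂) = N(0.34) = 0.6331;  N(−d₁) = N(0.22) = 0.5871
P = 440·0.9697·0.6331 − 420·0.9844·0.5871 = 270.1235 − 242.7353 = 27.3882

27.39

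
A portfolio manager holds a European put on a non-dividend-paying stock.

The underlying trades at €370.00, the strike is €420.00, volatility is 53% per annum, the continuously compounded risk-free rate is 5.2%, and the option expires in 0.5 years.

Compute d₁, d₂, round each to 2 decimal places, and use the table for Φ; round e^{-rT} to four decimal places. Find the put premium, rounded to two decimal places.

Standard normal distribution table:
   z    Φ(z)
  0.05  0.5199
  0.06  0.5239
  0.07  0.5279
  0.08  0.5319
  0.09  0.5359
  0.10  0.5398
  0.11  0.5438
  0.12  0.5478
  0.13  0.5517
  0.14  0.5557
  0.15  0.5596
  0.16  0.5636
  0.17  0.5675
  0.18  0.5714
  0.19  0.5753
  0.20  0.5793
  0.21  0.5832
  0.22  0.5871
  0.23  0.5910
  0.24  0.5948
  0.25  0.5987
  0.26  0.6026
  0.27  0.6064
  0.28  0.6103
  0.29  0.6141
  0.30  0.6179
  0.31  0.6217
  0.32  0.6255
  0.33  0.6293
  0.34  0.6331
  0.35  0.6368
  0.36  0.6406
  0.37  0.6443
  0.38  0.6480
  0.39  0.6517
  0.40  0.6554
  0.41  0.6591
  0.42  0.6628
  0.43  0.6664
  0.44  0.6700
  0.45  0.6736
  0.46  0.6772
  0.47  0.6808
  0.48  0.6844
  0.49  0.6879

T = 0.5;  σ√T = 0.3748
d₁ = [ln(370/420) + (0.052 + 0.53²/2)·0.5] / 0.3748 = [-0.1268 + 0.0962] / 0.3748 = -0.0815 which rounds to -0.08
d₂ = d₁ − σ√T = -0.0815 − 0.3748 = -0.4562 which rounds to -0.46
e^(−rT) = e^(−0.052·0.5) = 0.9743
N(−d₂) = N(0.46) = 0.6772;  N(−d₁) = N(0.08) = 0.5319
P = 420·0.9743·0.6772 − 370·0.5319 = 277.1143 − 196.8030 = 80.3113

€80.31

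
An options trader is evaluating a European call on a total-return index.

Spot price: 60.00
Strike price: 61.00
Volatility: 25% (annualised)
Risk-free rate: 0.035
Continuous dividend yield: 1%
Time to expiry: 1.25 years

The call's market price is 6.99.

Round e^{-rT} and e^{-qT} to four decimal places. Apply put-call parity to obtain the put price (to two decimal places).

e^(−qT) = e^(−0.01·1.25) = 0.9876;  e^(−rT) = e^(−0.035·1.25) = 0.9572
Put-call parity: C − P = S·e^(−qT) − K·e^(−rT) = 60·0.9876 − 61·0.9572 = 59.2560 − 58.3892 = 0.8668
P = C − (C − P) = 6.99 − (0.8668) = 6.1232

6.12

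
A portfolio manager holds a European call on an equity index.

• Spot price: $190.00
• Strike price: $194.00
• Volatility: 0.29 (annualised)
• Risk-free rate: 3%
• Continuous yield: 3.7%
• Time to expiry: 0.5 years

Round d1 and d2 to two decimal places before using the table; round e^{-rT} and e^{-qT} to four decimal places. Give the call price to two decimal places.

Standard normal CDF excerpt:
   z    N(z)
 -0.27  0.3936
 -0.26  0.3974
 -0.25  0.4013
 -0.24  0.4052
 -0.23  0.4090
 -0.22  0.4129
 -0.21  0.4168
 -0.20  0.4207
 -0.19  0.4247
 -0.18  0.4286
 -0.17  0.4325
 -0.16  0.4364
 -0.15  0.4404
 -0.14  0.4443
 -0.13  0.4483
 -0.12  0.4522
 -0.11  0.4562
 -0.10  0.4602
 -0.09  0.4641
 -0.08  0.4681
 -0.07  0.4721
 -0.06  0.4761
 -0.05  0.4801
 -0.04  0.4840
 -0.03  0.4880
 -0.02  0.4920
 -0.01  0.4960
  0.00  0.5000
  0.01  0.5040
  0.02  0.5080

σ√T = 0.29·√0.5 = 0.2051
d₁ = [ln(190/194) + (0.03 − 0.037 + 0.29²/2)·0.5] / 0.2051 = [-0.0208 + 0.0175] / 0.2051 = -0.0161 which rounds to -0.02
d₂ = d₁ − σ√T = -0.0161 − 0.2051 = -0.2212 which rounds to -0.22
e^(−qT) = e^(−0.037·0.5) = 0.9817;  e^(−rT) = e^(−0.03·0.5) = 0.9851
N(d₁) = N(-0.02) = 0.4920;  N(d₂) = N(-0.22) = 0.4129
C = 190·0.9817·0.4920 − 194·0.9851·0.4129 = 91.7693 − 78.9091 = 12.8602

$12.86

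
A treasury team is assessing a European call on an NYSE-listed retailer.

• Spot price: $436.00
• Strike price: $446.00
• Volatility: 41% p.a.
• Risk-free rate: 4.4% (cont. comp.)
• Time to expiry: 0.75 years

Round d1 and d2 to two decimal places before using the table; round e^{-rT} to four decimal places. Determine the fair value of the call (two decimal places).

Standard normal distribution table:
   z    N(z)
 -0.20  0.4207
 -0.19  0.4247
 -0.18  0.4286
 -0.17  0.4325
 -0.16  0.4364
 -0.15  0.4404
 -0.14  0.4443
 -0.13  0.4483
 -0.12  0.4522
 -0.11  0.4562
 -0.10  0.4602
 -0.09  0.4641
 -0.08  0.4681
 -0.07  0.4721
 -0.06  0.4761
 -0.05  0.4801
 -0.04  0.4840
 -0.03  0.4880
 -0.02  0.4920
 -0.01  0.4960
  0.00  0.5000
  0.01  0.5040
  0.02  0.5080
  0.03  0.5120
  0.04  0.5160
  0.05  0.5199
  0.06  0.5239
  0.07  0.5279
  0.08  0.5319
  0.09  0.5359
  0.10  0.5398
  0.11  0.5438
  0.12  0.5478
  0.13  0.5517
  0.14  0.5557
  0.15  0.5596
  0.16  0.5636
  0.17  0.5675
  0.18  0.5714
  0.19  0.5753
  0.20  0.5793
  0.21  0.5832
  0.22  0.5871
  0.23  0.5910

$64.24

T = 0.75;  σ√T = 0.3551
d₁ = [ln(436/446) + (0.044 + ½·0.41²)·0.75] / (σ√T) = (-0.0227 + 0.0960) / 0.3551 = 0.2066 ≈ 0.21
d₂ = 0.2066 − 0.3551 = -0.1485 ≈ -0.15
e^(−rT) = e^(−0.044·0.75) = 0.9675
N(d₁) = N(0.21) = 0.5832;  N(d₂) = N(-0.15) = 0.4404
C = 436·0.5832 − 446·0.9675·0.4404 = 254.2752 − 190.0348 = 64.2404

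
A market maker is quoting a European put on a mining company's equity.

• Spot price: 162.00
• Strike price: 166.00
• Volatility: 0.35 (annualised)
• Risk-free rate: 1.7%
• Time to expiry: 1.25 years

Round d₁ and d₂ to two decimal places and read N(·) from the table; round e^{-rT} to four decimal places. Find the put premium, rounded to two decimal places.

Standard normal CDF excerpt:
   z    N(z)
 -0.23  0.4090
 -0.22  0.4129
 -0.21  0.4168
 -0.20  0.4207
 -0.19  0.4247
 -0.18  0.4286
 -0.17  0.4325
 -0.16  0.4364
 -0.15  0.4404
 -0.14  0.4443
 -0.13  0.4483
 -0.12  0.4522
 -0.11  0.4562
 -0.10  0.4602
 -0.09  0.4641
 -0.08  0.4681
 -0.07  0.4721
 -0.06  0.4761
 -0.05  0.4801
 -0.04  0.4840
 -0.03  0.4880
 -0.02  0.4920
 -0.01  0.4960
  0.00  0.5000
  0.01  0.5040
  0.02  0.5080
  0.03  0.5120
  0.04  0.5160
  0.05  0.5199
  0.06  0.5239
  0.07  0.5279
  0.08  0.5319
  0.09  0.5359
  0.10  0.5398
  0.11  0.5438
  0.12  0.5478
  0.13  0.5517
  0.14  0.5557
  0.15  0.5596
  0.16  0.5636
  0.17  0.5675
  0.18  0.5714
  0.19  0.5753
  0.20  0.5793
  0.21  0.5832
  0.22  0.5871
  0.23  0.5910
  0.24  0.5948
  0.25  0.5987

T = 1.25;  σ√T = 0.3913
d₁ = [ln(162/166) + (0.017 + ½·0.35²)·1.25] / (σ√T) = (-0.0244 + 0.0978) / 0.3913 = 0.1876 which rounds to 0.19
d₂ = 0.1876 − 0.3913 = -0.2037 which rounds to -0.20
exp(−rT) = exp(−0.017·1.25) = 0.9790
N(−d₂) = N(0.20) = 0.5793;  N(−d₁) = N(-0.19) = 0.4247
P = 166·0.9790·0.5793 − 162·0.4247 = 94.1444 − 68.8014 = 25.3430

25.34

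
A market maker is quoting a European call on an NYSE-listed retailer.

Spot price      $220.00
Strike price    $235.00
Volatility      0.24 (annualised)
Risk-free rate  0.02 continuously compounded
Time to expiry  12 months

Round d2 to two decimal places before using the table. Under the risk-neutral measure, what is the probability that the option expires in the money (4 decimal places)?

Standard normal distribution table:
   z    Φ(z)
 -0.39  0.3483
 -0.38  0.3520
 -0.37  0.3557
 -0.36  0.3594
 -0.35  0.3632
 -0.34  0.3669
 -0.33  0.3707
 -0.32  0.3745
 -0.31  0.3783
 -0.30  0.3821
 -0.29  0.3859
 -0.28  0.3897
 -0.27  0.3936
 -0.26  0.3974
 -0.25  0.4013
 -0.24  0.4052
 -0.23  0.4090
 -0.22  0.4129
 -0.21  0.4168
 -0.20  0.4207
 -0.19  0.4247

T = 1;  σ√T = 0.2400
d₁ = [ln(220/235) + (0.02 + 0.24²/2)·1] / 0.2400 = [-0.0660 + 0.0488] / 0.2400 = -0.0715 → -0.07
d₂ = d₁ − σ√T = -0.0715 − 0.2400 = -0.3115 → -0.31
Risk-neutral Pr[S_T > K] = N(d₂) = N(-0.31) = 0.3783

0.3783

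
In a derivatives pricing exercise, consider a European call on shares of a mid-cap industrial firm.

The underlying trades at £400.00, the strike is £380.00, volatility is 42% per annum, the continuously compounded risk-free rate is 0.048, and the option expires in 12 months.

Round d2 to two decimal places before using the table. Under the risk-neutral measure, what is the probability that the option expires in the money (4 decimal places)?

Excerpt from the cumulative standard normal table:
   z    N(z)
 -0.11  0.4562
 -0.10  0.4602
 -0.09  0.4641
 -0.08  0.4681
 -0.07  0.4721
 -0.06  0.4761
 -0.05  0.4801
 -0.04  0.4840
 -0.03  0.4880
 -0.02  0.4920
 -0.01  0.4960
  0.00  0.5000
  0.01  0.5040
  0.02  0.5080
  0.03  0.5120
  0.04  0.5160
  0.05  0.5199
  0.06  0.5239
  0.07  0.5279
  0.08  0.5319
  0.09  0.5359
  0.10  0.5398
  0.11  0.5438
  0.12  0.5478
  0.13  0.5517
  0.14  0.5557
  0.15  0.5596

0.5120

σ√T = 0.42 × 1.0000 = 0.4200
d₁ = [ln(400/380) + (0.048 + 0.42²/2)·1] / 0.4200 = [0.0513 + 0.1362] / 0.4200 = 0.4464 which rounds to 0.45
d₂ = d₁ − σ√T = 0.4464 − 0.4200 = 0.0264 which rounds to 0.03
Risk-neutral Pr[S_T > K] = N(d₂) = N(0.03) = 0.5120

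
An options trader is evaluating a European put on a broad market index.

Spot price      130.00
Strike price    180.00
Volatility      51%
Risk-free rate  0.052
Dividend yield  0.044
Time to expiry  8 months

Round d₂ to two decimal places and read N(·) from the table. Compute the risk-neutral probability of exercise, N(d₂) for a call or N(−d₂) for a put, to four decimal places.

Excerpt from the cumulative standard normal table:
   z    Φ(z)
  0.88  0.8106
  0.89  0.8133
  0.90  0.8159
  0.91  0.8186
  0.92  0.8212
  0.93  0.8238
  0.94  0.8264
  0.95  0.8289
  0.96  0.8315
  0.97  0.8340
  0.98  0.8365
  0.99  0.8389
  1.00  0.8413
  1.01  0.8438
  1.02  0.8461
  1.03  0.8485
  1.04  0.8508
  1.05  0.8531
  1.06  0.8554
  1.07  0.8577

σ√T = 0.51 × 0.8165 = 0.4164
d₁ = [ln(130/180) + (0.052 − 0.044 + ½·0.51²)·0.6667] / (σ√T) = (-0.3254 + 0.0920) / 0.4164 = -0.5605 ⇒ -0.56
d₂ = -0.5605 − 0.4164 = -0.9769 ⇒ -0.98
Risk-neutral Pr[S_T < K] = N(−d₂) = N(0.98) = 0.8365

0.8365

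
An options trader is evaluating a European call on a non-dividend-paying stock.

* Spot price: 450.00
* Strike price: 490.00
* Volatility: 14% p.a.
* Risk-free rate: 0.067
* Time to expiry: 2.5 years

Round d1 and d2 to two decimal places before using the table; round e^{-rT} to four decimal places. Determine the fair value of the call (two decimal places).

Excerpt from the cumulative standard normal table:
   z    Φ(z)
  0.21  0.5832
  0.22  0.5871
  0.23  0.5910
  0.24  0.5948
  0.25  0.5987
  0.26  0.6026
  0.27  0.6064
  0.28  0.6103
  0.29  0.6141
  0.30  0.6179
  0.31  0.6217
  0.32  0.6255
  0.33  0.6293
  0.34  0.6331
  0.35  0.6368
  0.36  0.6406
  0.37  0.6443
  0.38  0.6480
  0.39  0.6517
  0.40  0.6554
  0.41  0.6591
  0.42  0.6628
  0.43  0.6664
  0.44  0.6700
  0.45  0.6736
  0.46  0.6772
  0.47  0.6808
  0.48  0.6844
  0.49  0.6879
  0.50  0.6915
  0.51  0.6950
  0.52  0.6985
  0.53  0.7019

58.24

T = 2.5;  σ√T = 0.2214
d₁ = [ln(450/490) + (0.067 + ½·0.14²)·2.5] / (σ√T) = (-0.0852 + 0.1920) / 0.2214 = 0.4827 which rounds to 0.48
d₂ = 0.4827 − 0.2214 = 0.2613 which rounds to 0.26
e^(−rT) = e^(−0.067·2.5) = 0.8458
N(d₁) = N(0.48) = 0.6844;  N(d₂) = N(0.26) = 0.6026
C = 450·0.6844 − 490·0.8458·0.6026 = 307.9800 − 249.7427 = 58.2373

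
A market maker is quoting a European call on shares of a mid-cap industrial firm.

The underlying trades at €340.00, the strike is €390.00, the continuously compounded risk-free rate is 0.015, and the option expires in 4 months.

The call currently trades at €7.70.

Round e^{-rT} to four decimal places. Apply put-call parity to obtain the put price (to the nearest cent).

€55.75

e^(−rT) = e^(−0.015·0.3333) = 0.9950
Put-call parity: C − P = S − K·e^(−rT) = 340 − 390·0.9950 = 340 − 388.0500 = -48.0500
P = C − (C − P) = 7.70 − (-48.0500) = 55.7500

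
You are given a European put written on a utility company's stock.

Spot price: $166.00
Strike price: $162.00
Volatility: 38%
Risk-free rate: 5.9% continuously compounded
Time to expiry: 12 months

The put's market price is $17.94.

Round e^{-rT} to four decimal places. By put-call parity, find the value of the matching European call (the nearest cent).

e^(−rT) = e^(−0.059·1) = 0.9427
Put-call parity: C − P = S − K·e^(−rT) = 166 − 162·0.9427 = 166 − 152.7174 = 13.2826
C = P + (C − P) = 17.94 + (13.2826) = 31.2226

$31.22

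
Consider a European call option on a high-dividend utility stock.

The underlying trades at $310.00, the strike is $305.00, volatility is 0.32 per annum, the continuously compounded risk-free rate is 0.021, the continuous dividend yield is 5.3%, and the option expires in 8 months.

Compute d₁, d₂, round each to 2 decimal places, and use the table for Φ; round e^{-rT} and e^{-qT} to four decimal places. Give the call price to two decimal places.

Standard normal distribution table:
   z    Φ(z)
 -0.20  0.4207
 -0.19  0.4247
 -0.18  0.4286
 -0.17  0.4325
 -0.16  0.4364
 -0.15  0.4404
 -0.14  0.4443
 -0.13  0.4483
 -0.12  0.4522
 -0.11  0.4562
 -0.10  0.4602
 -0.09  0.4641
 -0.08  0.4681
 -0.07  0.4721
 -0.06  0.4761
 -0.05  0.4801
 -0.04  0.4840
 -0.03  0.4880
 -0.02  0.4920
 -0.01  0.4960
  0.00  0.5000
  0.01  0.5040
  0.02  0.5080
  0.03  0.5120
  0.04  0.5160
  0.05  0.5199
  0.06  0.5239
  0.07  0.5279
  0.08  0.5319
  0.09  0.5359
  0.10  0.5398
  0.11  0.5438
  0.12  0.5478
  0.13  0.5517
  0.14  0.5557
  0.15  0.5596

σ√T = 0.32·√0.6667 = 0.2613
d₁ = [ln(310/305) + (0.021 − 0.053 + 0.32²/2)·0.6667] / 0.2613 = [0.0163 + 0.0128] / 0.2613 = 0.1112 → 0.11
d₂ = d₁ − σ√T = 0.1112 − 0.2613 = -0.1501 → -0.15
e^(−qT) = e^(−0.053·0.6667) = 0.9653;  e^(−rT) = e^(−0.021·0.6667) = 0.9861
N(d₁) = N(0.11) = 0.5438;  N(d₂) = N(-0.15) = 0.4404
C = 310·0.9653·0.5438 − 305·0.9861·0.4404 = 162.7283 − 132.4549 = 30.2734

$30.27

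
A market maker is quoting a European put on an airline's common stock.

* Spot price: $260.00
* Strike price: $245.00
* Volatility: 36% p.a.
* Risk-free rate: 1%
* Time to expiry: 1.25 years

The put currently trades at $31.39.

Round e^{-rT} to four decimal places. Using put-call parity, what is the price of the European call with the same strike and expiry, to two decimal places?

$49.43

exp(−rT) = exp(−0.01·1.25) = 0.9876
Put-call parity: C − P = S − K·e^(−rT) = 260 − 245·0.9876 = 260 − 241.9620 = 18.0380
C = P + (C − P) = 31.39 + (18.0380) = 49.4280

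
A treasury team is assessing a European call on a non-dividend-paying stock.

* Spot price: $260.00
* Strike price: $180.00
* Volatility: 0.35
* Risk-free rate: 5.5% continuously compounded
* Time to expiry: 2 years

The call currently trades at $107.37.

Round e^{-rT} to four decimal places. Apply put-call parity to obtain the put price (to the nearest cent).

$8.61

exp(−rT) = exp(−0.055·2) = 0.8958
Put-call parity: C − P = S − K·e^(−rT) = 260 − 180·0.8958 = 260 − 161.2440 = 98.7560
P = C − (C − P) = 107.37 − (98.7560) = 8.6140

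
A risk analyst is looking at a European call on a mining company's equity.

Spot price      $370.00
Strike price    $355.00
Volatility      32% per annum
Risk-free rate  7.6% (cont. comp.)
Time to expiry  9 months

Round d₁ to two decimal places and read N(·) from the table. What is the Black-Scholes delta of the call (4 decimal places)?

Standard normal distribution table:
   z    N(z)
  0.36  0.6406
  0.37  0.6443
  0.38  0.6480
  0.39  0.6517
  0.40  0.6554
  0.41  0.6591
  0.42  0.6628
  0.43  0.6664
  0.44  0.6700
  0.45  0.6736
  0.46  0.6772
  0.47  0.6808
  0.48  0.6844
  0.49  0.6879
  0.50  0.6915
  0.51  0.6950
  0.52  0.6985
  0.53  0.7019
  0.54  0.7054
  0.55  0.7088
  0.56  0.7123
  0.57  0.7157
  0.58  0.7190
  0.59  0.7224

σ√T = 0.32 × 0.8660 = 0.2771
ln(S/K) + (r + σ²/2)T = ln(370/355) + (0.076 + 0.32²/2)·0.75 = 0.0414 + 0.0954 = 0.1368
d₁ = 0.1368 / 0.2771 = 0.4936 which rounds to 0.49
N(d₁) = N(0.49) = 0.6879
Δ_call = N(d₁) = 0.6879

0.6879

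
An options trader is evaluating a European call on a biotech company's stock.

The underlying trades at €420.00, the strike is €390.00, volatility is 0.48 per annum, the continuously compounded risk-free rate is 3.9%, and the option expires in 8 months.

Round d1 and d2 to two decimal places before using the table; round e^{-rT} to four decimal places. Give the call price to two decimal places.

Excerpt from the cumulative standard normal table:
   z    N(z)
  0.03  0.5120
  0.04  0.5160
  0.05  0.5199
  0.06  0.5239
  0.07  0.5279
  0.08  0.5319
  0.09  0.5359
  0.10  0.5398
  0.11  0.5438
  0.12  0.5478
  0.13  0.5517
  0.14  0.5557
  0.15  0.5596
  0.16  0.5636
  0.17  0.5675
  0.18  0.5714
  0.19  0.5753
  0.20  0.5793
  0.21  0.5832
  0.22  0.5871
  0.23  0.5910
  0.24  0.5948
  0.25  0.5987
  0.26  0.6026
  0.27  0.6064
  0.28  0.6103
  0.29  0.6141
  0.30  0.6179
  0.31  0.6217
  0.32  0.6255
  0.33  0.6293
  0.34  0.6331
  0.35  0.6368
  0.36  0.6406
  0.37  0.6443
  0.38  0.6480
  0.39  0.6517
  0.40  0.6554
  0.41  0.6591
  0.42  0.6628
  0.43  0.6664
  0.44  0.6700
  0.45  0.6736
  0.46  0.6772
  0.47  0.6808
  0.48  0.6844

€83.84

σ√T = 0.48 × 0.8165 = 0.3919
d₁ = [ln(420/390) + (0.039 + 0.48²/2)·0.6667] / 0.3919 = [0.0741 + 0.1028] / 0.3919 = 0.4514 ≈ 0.45
d₂ = d₁ − σ√T = 0.4514 − 0.3919 = 0.0595 ≈ 0.06
e^(−rT) = e^(−0.039·0.6667) = 0.9743
N(d₁) = N(0.45) = 0.6736;  N(d₂) = N(0.06) = 0.5239
C = 420·0.6736 − 390·0.9743·0.5239 = 282.9120 − 199.0700 = 83.8420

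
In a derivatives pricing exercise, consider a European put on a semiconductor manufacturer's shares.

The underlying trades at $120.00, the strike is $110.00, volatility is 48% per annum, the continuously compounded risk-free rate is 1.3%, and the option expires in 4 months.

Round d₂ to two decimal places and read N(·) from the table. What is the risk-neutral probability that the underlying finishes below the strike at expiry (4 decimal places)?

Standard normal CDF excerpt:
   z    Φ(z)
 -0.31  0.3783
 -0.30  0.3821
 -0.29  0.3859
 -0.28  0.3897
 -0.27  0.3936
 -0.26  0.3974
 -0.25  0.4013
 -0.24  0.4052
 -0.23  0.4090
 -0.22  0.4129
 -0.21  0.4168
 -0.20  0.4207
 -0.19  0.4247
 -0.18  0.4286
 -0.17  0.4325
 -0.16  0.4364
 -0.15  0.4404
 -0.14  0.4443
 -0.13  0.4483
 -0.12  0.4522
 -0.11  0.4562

σ√T = 0.48·√0.3333 = 0.2771
d₁ = [ln(120/110) + (0.013 + 0.48²/2)·0.3333] / 0.2771 = [0.0870 + 0.0427] / 0.2771 = 0.4682 which rounds to 0.47
d₂ = d₁ − σ√T = 0.4682 − 0.2771 = 0.1910 which rounds to 0.19
Risk-neutral Pr[S_T < K] = N(−d₂) = N(-0.19) = 0.4247

0.4247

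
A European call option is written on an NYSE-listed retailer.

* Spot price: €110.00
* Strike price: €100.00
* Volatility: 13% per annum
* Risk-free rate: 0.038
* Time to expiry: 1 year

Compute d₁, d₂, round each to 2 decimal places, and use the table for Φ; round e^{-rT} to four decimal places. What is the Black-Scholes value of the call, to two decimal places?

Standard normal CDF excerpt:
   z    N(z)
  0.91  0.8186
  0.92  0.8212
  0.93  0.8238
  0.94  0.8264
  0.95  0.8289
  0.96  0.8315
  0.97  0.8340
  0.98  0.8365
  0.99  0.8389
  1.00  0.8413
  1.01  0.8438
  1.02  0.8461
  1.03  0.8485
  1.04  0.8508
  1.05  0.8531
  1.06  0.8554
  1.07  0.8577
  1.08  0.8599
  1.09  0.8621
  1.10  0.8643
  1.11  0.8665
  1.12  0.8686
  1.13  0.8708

σ√T = 0.13 × 1.0000 = 0.1300
d₁ = [ln(110/100) + (0.038 + ½·0.13²)·1] / (σ√T) = (0.0953 + 0.0464) / 0.1300 = 1.0905 which rounds to 1.09
d₂ = 1.0905 − 0.1300 = 0.9605 which rounds to 0.96
exp(−rT) = exp(−0.038·1) = 0.9627
N(d₁) = N(1.09) = 0.8621;  N(d₂) = N(0.96) = 0.8315
C = 110·0.8621 − 100·0.9627·0.8315 = 94.8310 − 80.0485 = 14.7825

€14.78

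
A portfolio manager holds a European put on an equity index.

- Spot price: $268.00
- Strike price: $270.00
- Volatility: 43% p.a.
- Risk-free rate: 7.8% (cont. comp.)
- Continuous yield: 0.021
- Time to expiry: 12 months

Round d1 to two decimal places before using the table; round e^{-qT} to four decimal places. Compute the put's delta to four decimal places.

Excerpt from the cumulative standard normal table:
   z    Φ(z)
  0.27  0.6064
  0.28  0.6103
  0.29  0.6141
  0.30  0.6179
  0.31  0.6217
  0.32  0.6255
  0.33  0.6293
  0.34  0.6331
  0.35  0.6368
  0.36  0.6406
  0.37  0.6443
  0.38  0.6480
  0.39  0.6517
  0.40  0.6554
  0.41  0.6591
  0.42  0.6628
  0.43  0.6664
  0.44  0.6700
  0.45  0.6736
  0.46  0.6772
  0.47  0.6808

-0.3630

T = 1;  σ√T = 0.4300
d₁ = [ln(268/270) + (0.078 − 0.021 + 0.43²/2)·1] / 0.4300 = [-0.0074 + 0.1494] / 0.4300 = 0.3303 ≈ 0.33
N(d₁) = N(0.33) = 0.6293
Δ_put = e^(−qT)·(N(d₁) − 1) = 0.9792·(0.6293 − 1) = -0.3630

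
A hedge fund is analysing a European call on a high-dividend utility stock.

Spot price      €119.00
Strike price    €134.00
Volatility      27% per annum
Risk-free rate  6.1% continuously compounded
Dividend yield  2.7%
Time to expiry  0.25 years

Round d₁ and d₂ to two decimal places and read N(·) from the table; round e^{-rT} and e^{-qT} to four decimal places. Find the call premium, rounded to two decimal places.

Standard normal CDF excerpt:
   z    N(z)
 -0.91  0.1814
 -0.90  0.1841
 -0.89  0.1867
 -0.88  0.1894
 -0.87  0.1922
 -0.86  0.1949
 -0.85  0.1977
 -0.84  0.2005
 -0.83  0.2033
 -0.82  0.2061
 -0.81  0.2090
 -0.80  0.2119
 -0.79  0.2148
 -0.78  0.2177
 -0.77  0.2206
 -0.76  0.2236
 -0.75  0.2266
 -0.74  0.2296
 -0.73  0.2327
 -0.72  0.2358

€1.79

T = 0.25;  σ√T = 0.1350
d₁ = [ln(119/134) + (0.061 − 0.027 + 0.27²/2)·0.25] / 0.1350 = [-0.1187 + 0.0176] / 0.1350 = -0.7489 ≈ -0.75
d₂ = d₁ − σ√T = -0.7489 − 0.1350 = -0.8839 ≈ -0.88
e^(−qT) = e^(−0.027·0.25) = 0.9933;  e^(−rT) = e^(−0.061·0.25) = 0.9849
C = 119·0.9933·N(-0.75) − 134·0.9849·N(-0.88) = 119·0.9933·0.2266 − 134·0.9849·0.1894 = 26.7847 − 24.9964 = 1.7884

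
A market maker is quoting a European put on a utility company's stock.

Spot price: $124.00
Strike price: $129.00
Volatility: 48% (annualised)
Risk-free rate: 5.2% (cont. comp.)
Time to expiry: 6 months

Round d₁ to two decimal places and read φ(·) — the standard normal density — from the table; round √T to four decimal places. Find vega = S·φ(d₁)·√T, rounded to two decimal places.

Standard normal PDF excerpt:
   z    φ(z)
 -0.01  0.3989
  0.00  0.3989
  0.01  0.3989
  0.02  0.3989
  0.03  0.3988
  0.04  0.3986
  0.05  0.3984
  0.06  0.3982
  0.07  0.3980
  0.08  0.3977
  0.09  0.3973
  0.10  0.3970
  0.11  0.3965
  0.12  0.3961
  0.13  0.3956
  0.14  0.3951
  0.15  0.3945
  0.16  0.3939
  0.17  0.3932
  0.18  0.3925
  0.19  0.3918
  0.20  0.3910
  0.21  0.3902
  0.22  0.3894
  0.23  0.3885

T = 0.5;  σ√T = 0.3394
ln(S/K) + (r + σ²/2)T = ln(124/129) + (0.052 + 0.48²/2)·0.5 = -0.0395 + 0.0836 = 0.0441
d₁ = 0.0441 / 0.3394 = 0.1298 ⇒ 0.13
√T = √0.5 = 0.7071
φ(d₁) = φ(0.13) = 0.3956
vega = S·φ(d₁)·√T = 124·0.3956·0.7071 = 34.6864
(Vega is the same for a European call and put with the same parameters.)

34.69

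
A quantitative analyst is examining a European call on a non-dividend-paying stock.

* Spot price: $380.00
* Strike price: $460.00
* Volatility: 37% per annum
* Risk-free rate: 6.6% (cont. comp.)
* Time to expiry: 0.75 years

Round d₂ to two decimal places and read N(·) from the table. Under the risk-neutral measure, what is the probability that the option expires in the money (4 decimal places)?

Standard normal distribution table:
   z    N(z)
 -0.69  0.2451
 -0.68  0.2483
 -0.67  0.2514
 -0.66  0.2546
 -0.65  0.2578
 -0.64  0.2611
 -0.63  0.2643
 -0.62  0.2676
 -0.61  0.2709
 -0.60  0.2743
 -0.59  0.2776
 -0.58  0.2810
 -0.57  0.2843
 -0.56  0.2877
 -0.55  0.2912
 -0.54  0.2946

T = 0.75;  σ√T = 0.3204
d₁ = [ln(380/460) + (0.066 + ½·0.37²)·0.75] / (σ√T) = (-0.1911 + 0.1008) / 0.3204 = -0.2816 which rounds to -0.28
d₂ = -0.2816 − 0.3204 = -0.6020 which rounds to -0.60
Risk-neutral Pr[S_T > K] = N(d₂) = N(-0.60) = 0.2743

0.2743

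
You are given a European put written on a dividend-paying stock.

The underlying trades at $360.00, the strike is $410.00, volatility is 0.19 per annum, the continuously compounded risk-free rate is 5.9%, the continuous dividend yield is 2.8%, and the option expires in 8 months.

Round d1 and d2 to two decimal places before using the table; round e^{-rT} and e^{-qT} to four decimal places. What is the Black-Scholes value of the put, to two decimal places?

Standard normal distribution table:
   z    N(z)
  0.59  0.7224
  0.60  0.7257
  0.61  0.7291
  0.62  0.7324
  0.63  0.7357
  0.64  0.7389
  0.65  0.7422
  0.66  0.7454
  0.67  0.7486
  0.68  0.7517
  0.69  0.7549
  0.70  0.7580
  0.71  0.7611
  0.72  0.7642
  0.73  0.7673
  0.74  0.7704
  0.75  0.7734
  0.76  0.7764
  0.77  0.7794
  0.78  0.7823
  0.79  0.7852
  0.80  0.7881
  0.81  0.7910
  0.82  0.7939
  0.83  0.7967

$48.41

σ√T = 0.19 × 0.8165 = 0.1551
ln(S/K) + (r − q + σ²/2)T = ln(360/410) + (0.059 − 0.028 + 0.19²/2)·0.6667 = -0.1301 + 0.0327 = -0.0974
d₁ = -0.0974 / 0.1551 = -0.6275 which rounds to -0.63
d₂ = d₁ − σ√T = -0.6275 − 0.1551 = -0.7827 which rounds to -0.78
exp(−qT) = exp(−0.028·0.6667) = 0.9815;  exp(−rT) = exp(−0.059·0.6667) = 0.9614
N(−d₂) = N(0.78) = 0.7823;  N(−d₁) = N(0.63) = 0.7357
P = 410·0.9614·0.7823 − 360·0.9815·0.7357 = 308.3623 − 259.9522 = 48.4101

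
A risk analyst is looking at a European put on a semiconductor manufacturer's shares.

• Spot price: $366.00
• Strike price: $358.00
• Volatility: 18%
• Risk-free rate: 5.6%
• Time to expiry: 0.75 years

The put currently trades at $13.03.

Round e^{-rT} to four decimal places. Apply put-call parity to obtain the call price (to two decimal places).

exp(−rT) = exp(−0.056·0.75) = 0.9589
Put-call parity: C − P = S − K·e^(−rT) = 366 − 358·0.9589 = 366 − 343.2862 = 22.7138
C = P + (C − P) = 13.03 + (22.7138) = 35.7438

$35.74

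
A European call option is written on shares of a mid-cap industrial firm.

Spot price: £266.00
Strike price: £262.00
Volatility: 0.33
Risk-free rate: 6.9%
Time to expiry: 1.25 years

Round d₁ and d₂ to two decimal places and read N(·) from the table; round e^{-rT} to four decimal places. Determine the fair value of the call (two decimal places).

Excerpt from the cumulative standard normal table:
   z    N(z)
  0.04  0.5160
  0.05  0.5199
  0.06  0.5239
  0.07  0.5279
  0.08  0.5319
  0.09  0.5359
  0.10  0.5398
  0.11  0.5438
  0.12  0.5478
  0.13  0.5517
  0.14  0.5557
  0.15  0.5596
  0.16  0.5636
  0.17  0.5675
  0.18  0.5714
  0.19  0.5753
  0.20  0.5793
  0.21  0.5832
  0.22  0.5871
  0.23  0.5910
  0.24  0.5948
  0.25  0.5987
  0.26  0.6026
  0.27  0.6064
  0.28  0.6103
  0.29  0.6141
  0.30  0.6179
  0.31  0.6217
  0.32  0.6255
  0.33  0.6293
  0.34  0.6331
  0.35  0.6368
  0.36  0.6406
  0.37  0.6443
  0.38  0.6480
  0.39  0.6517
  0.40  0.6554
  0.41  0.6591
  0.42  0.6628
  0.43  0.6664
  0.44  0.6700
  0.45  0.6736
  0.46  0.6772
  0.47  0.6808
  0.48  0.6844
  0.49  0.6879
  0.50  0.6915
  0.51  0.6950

T = 1.25;  σ√T = 0.3690
d₁ = [ln(266/262) + (0.069 + 0.33²/2)·1.25] / 0.3690 = [0.0152 + 0.1543] / 0.3690 = 0.4593 ≈ 0.46
d₂ = d₁ − σ√T = 0.4593 − 0.3690 = 0.0904 ≈ 0.09
e^(−rT) = e^(−0.069·1.25) = 0.9174
C = 266·N(0.46) − 262·0.9174·N(0.09) = 266·0.6772 − 262·0.9174·0.5359 = 180.1352 − 128.8083 = 51.3269

£51.33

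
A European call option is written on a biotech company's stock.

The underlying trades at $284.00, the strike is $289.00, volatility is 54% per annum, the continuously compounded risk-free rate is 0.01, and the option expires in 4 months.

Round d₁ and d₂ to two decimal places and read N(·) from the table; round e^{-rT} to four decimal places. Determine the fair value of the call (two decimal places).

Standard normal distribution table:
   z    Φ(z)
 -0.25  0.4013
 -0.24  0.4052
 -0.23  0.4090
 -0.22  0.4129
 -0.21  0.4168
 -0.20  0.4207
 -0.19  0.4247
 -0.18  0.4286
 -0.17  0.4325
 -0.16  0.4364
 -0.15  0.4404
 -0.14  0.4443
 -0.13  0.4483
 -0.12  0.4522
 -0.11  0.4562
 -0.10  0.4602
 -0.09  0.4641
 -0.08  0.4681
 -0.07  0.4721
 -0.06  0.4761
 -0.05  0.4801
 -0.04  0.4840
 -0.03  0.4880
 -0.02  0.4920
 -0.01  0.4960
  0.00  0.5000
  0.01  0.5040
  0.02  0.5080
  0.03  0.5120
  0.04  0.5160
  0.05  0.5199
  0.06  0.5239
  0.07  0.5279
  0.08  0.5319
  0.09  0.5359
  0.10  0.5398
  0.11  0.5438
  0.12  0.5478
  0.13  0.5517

σ√T = 0.54·√0.3333 = 0.3118
d₁ = [ln(284/289) + (0.01 + 0.54²/2)·0.3333] / 0.3118 = [-0.0175 + 0.0519] / 0.3118 = 0.1106 → 0.11
d₂ = d₁ − σ√T = 0.1106 − 0.3118 = -0.2012 → -0.20
exp(−rT) = exp(−0.01·0.3333) = 0.9967
C = 284·N(0.11) − 289·0.9967·N(-0.20) = 284·0.5438 − 289·0.9967·0.4207 = 154.4392 − 121.1811 = 33.2581

$33.26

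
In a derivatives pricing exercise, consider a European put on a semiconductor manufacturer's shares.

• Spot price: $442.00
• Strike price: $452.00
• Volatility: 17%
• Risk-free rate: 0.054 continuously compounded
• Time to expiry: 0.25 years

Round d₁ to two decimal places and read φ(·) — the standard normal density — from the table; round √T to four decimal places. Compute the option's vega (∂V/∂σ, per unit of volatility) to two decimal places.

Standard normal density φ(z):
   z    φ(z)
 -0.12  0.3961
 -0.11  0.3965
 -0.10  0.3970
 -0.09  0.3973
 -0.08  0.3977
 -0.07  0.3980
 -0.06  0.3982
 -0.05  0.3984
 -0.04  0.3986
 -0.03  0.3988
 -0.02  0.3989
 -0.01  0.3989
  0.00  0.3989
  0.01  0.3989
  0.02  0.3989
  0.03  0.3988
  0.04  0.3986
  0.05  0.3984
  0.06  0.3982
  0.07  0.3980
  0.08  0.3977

T = 0.25;  σ√T = 0.0850
d₁ = [ln(442/452) + (0.054 + 0.17²/2)·0.25] / 0.0850 = [-0.0224 + 0.0171] / 0.0850 = -0.0619 → -0.06
√T = √0.25 = 0.5000
φ(d₁) = φ(-0.06) = 0.3982
vega = S·φ(d₁)·√T = 442·0.3982·0.5000 = 88.0022

88.00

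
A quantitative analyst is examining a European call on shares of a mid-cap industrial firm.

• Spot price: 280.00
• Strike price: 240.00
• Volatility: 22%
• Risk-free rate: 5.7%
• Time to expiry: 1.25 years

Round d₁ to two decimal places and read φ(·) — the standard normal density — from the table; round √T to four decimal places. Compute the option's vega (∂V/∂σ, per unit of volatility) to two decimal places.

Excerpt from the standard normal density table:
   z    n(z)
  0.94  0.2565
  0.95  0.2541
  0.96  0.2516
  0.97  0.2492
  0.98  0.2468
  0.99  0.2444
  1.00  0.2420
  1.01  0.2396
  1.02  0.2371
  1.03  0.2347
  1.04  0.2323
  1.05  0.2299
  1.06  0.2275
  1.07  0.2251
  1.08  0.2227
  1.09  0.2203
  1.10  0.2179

72.72

σ√T = 0.22 × 1.1180 = 0.2460
ln(S/K) + (r + σ²/2)T = ln(280/240) + (0.057 + 0.22²/2)·1.25 = 0.1542 + 0.1015 = 0.2557
d₁ = 0.2557 / 0.2460 = 1.0394 ⇒ 1.04
√T = √1.25 = 1.1180
φ(d₁) = φ(1.04) = 0.2323
vega = S·φ(d₁)·√T = 280·0.2323·1.1180 = 72.7192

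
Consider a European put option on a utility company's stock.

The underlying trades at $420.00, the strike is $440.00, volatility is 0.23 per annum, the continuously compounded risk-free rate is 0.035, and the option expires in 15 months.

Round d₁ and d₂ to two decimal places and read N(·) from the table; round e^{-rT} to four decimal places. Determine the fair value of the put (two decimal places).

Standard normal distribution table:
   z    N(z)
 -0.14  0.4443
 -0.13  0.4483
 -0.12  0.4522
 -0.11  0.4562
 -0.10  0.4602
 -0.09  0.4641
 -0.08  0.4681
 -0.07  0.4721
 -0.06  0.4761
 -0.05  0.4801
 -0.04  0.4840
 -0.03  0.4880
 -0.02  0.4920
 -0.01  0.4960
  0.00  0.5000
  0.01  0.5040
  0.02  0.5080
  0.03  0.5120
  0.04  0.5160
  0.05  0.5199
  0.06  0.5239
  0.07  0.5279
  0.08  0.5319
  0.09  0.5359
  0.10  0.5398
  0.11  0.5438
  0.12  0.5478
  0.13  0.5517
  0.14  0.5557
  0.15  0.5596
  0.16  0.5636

σ√T = 0.23 × 1.1180 = 0.2571
d₁ = [ln(420/440) + (0.035 + 0.23²/2)·1.25] / 0.2571 = [-0.0465 + 0.0768] / 0.2571 = 0.1178 → 0.12
d₂ = d₁ − σ√T = 0.1178 − 0.2571 = -0.1393 → -0.14
e^(−rT) = e^(−0.035·1.25) = 0.9572
P = 440·0.9572·N(0.14) − 420·N(-0.12) = 440·0.9572·0.5557 − 420·0.4522 = 234.0431 − 189.9240 = 44.1191

$44.12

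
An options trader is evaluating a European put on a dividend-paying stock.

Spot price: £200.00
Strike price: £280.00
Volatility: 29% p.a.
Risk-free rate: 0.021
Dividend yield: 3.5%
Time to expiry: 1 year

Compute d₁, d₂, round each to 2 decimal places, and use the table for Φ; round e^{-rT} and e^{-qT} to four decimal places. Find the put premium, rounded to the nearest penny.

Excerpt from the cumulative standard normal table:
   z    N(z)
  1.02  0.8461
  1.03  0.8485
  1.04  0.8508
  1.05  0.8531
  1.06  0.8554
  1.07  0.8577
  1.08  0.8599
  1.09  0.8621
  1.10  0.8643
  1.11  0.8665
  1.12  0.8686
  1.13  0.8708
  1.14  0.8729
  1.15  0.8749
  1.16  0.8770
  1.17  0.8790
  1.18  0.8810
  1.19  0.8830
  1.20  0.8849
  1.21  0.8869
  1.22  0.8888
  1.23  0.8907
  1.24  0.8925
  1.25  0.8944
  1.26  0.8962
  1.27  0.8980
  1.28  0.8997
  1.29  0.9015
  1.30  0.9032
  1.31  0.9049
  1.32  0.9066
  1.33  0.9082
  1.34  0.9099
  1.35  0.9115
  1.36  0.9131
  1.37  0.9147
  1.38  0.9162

£84.72

T = 1;  σ√T = 0.2900
d₁ = [ln(200/280) + (0.021 − 0.035 + 0.29²/2)·1] / 0.2900 = [-0.3365 + 0.0280] / 0.2900 = -1.0635 ⇒ -1.06
d₂ = d₁ − σ√T = -1.0635 − 0.2900 = -1.3535 ⇒ -1.35
exp(−qT) = exp(−0.035·1) = 0.9656;  exp(−rT) = exp(−0.021·1) = 0.9792
N(−d₂) = N(1.35) = 0.9115;  N(−d₁) = N(1.06) = 0.8554
P = 280·0.9792·0.9115 − 200·0.9656·0.8554 = 249.9114 − 165.1948 = 84.7166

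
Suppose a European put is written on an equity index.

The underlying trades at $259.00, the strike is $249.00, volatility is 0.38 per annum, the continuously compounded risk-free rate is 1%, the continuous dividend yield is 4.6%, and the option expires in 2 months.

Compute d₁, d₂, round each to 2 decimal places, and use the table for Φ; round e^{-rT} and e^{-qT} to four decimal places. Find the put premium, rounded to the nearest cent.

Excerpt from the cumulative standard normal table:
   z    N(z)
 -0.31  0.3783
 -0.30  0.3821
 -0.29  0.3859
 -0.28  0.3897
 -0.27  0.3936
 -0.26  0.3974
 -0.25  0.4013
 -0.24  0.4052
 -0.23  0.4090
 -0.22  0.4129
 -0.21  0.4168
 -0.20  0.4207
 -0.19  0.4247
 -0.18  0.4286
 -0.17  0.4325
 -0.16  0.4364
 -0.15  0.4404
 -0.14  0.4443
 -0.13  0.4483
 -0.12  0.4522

$11.25

T = 0.1667;  σ√T = 0.1551
d₁ = [ln(259/249) + (0.01 − 0.046 + ½·0.38²)·0.1667] / (σ√T) = (0.0394 + 0.0060) / 0.1551 = 0.2927 ≈ 0.29
d₂ = 0.2927 − 0.1551 = 0.1376 ≈ 0.14
e^(−qT) = e^(−0.046·0.1667) = 0.9924;  e^(−rT) = e^(−0.01·0.1667) = 0.9983
P = 249·0.9983·N(-0.14) − 259·0.9924·N(-0.29) = 249·0.9983·0.4443 − 259·0.9924·0.3859 = 110.4426 − 99.1885 = 11.2541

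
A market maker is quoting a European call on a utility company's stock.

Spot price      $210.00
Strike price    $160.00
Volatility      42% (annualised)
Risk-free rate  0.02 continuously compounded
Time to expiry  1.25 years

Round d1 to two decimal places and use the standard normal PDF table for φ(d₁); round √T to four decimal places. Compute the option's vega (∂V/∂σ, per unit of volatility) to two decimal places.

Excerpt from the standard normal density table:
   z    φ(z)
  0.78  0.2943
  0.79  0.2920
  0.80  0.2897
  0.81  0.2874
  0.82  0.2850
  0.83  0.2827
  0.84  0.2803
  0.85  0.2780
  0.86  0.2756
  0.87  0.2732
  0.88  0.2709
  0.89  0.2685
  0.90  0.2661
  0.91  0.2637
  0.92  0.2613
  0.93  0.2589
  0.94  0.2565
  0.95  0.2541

σ√T = 0.42 × 1.1180 = 0.4696
d₁ = [ln(210/160) + (0.02 + ½·0.42²)·1.25] / (σ√T) = (0.2719 + 0.1352) / 0.4696 = 0.8671 which rounds to 0.87
√T = √1.25 = 1.1180
φ(d₁) = φ(0.87) = 0.2732
vega = S·φ(d₁)·√T = 210·0.2732·1.1180 = 64.1419

64.14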